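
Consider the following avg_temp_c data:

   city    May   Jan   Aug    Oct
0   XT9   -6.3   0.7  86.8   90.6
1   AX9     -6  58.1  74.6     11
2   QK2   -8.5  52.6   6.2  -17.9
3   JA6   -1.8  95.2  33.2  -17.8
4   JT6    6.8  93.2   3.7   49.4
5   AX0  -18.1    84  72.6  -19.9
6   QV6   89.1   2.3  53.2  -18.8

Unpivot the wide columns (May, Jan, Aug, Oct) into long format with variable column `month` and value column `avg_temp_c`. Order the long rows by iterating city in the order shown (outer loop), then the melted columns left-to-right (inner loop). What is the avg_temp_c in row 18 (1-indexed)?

93.2

28 rows total (7 × 4). Row 18: index ⌊(18-1)/4⌋ = 4 into city → JT6; (18-1) mod 4 = 1 into the melted columns → Jan.
So row 18 is (JT6, Jan, 93.2); avg_temp_c = 93.2.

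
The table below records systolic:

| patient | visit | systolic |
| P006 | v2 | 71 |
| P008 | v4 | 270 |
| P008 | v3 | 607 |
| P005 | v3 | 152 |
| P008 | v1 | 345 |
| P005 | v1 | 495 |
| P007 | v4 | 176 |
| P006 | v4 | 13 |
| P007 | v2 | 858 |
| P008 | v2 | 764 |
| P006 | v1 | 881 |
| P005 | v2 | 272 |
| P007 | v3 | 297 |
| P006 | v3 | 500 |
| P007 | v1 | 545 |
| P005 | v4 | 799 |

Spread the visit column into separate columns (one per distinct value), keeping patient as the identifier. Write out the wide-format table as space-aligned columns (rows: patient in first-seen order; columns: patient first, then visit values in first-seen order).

Columns: patient plus the 4 distinct visit values (v2, v4, v3, v1).
For example, row P006 column v2 takes systolic=71 from the long row (P006, v2).

patient  v2   v4   v3   v1 
P006     71   13   500  881
P008     764  270  607  345
P005     272  799  152  495
P007     858  176  297  545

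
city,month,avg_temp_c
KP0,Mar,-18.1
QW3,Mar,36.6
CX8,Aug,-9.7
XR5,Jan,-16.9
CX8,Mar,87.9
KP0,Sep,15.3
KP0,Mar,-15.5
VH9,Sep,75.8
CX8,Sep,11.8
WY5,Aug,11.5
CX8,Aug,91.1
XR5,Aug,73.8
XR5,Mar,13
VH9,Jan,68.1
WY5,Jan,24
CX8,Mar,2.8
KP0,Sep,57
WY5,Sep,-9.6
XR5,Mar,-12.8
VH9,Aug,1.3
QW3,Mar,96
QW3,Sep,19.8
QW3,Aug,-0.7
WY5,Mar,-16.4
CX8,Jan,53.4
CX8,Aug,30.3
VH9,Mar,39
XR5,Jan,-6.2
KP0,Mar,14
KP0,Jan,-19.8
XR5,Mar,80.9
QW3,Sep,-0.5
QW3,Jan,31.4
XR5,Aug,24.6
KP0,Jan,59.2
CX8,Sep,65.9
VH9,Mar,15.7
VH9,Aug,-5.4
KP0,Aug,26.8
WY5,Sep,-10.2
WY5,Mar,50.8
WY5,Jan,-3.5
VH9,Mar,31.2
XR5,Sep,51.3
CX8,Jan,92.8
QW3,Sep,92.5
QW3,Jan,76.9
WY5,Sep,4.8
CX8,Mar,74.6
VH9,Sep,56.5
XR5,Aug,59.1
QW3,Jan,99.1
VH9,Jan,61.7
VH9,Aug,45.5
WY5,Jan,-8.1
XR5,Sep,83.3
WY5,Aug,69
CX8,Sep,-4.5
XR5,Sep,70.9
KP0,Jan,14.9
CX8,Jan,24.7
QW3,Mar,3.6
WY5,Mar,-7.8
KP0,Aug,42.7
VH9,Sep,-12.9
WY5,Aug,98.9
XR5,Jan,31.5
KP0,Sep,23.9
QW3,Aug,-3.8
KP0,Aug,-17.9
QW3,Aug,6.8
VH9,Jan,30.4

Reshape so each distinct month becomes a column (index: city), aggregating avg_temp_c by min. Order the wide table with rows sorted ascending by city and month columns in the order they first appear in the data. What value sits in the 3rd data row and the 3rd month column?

31.4

With rows sorted ascending by city, row 3 is city=QW3. month columns in first-appearance order: Mar, Aug, Jan, Sep; column 3 is Jan.
Long rows with city=QW3, month=Jan: min(31.4, 76.9, 99.1) = 31.4.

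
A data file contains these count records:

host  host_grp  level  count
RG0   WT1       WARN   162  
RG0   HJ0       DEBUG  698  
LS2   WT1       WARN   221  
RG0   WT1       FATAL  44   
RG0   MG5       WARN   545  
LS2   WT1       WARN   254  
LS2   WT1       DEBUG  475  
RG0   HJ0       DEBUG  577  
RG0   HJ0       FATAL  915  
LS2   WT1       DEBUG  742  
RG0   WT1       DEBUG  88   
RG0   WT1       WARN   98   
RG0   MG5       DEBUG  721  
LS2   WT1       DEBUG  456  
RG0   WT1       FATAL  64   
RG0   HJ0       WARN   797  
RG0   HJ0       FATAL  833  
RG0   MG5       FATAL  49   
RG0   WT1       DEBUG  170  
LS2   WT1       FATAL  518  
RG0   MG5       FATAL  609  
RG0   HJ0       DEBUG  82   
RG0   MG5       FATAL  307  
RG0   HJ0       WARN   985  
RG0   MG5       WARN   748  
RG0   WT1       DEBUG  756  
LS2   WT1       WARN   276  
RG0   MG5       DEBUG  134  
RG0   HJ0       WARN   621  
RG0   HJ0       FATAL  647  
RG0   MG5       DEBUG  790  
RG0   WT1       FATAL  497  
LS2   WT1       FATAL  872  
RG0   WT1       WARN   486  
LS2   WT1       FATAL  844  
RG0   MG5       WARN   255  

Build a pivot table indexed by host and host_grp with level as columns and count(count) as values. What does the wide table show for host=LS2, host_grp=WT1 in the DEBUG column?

3

Rows with host=LS2, host_grp=WT1 and level=DEBUG: count values are 475, 742, 456.
3 rows match — count = 3.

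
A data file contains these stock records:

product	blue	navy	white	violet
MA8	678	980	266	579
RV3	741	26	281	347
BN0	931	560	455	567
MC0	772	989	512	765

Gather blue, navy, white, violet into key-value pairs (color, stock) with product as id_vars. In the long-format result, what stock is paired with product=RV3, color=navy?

Unpivoting turns each (product, wide-column) pair into one long row.
The wide cell at row RV3, column navy holds 26, so the long row (RV3, navy) has stock=26.

26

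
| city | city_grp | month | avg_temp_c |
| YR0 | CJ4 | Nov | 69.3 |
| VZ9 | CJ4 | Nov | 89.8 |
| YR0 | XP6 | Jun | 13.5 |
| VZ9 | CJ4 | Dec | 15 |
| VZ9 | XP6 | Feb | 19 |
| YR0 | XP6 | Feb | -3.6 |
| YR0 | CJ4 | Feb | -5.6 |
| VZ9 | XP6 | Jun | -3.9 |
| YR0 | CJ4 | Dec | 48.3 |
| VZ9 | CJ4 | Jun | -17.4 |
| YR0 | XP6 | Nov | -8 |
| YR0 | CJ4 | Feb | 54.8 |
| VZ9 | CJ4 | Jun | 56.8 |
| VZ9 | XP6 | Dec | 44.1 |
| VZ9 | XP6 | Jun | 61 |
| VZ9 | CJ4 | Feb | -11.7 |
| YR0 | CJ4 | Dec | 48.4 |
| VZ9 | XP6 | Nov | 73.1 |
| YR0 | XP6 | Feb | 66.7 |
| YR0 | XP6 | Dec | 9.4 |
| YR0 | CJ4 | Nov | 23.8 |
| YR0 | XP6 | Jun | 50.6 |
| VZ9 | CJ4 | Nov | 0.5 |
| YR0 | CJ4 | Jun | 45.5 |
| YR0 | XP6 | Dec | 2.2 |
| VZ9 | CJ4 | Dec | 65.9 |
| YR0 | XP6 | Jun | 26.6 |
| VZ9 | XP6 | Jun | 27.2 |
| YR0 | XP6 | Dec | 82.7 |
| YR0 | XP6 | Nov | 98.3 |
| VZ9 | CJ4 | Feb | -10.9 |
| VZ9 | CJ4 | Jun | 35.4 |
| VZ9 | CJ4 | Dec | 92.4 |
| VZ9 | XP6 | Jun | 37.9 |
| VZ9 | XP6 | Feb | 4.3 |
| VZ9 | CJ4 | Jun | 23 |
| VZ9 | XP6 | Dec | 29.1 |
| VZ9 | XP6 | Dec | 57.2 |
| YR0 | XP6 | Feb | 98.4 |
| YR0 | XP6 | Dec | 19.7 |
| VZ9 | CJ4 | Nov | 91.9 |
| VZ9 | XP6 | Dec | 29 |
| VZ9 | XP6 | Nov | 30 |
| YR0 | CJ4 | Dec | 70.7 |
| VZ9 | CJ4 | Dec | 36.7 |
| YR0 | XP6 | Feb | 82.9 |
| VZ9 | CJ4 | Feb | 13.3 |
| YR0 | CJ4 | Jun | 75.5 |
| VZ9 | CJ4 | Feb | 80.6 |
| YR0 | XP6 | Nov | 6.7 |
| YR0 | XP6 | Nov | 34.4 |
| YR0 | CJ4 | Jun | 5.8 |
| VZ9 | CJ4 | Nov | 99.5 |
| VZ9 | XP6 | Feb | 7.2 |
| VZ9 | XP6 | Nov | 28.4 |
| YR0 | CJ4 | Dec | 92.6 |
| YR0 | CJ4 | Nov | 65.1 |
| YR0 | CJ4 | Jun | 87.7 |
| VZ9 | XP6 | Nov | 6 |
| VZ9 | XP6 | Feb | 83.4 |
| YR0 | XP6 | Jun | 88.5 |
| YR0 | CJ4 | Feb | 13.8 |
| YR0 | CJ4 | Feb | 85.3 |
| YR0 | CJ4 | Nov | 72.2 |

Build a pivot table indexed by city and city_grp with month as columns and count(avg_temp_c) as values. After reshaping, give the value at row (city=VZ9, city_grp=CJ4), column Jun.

4

Rows with city=VZ9, city_grp=CJ4 and month=Jun: avg_temp_c values are -17.4, 56.8, 35.4, 23.
4 rows match — count = 4.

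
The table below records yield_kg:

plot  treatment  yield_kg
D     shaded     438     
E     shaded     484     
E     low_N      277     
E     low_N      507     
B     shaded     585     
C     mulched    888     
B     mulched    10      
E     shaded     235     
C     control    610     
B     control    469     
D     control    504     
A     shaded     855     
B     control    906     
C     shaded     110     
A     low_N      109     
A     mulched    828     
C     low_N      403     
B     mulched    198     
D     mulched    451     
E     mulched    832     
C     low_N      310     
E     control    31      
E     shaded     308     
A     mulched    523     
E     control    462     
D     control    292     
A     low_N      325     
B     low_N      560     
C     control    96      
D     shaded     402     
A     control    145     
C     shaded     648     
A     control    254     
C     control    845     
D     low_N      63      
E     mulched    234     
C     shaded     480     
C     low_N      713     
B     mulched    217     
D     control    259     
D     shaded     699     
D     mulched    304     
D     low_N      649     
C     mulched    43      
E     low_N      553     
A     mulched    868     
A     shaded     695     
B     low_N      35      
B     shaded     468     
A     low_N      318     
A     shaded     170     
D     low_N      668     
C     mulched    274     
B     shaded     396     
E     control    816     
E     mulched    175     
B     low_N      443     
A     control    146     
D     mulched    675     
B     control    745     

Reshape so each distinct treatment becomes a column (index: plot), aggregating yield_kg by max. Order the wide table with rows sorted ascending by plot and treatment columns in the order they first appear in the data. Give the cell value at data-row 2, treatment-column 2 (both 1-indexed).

With rows sorted ascending by plot, row 2 is plot=B. treatment columns in first-appearance order: shaded, low_N, mulched, control; column 2 is low_N.
Long rows with plot=B, treatment=low_N: max(560, 35, 443) = 560.

560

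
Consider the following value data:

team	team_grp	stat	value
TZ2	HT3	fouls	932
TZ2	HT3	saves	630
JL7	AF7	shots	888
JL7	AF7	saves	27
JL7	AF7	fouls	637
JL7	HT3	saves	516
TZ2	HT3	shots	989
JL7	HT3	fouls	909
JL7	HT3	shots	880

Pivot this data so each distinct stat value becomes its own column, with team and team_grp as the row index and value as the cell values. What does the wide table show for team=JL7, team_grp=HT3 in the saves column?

Wide layout: rows indexed by team and team_grp, columns are the 3 distinct stat values (fouls, saves, shots).
Cell (team=JL7, team_grp=HT3, stat=saves) draws from the long row where team=JL7, team_grp=HT3 and stat=saves, which has value=516.

516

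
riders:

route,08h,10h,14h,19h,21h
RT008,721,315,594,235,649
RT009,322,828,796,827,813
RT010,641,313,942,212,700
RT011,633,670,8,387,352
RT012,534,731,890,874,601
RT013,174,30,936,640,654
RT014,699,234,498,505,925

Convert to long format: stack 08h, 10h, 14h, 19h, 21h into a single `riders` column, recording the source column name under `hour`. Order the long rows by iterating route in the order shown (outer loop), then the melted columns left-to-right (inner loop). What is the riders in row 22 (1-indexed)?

35 rows total (7 × 5). Row 22: index ⌊(22-1)/5⌋ = 4 into route → RT012; (22-1) mod 5 = 1 into the melted columns → 10h.
So row 22 is (RT012, 10h, 731); riders = 731.

731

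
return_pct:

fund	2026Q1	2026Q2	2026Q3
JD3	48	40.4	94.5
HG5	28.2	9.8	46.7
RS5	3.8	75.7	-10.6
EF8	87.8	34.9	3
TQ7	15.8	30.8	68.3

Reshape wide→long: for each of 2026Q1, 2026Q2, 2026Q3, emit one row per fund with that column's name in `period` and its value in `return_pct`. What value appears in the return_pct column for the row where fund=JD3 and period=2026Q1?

Unpivoting turns each (fund, wide-column) pair into one long row.
The wide cell at row JD3, column 2026Q1 holds 48, so the long row (JD3, 2026Q1) has return_pct=48.

48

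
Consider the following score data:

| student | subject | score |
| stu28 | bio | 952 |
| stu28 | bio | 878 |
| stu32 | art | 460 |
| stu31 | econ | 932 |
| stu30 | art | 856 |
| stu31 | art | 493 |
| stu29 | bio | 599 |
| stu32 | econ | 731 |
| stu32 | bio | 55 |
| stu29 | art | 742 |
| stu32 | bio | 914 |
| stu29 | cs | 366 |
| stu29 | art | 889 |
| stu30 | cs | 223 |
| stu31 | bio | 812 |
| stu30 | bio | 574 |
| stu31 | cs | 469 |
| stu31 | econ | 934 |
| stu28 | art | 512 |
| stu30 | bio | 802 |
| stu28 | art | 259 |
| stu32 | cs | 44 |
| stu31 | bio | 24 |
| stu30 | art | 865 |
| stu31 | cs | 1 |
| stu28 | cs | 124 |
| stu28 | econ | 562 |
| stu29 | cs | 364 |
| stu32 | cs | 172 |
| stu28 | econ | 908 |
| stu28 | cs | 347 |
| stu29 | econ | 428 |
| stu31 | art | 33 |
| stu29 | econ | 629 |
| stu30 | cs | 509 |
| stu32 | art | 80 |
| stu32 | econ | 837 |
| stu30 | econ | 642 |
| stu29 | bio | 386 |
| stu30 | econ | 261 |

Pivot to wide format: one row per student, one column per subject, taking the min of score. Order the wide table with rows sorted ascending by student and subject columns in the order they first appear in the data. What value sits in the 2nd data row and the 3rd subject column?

428

With rows sorted ascending by student, row 2 is student=stu29. subject columns in first-appearance order: bio, art, econ, cs; column 3 is econ.
Long rows with student=stu29, subject=econ: min(428, 629) = 428.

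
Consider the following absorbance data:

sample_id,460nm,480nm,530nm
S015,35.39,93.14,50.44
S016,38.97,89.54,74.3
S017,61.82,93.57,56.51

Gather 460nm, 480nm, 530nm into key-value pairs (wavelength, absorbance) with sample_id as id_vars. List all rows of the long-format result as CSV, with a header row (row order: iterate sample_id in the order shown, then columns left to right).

Each (sample_id, column) pair becomes one row: 3 × 3 = 9 rows.
For example, (S015, 460nm) → absorbance=35.39.

sample_id,wavelength,absorbance
S015,460nm,35.39
S015,480nm,93.14
S015,530nm,50.44
S016,460nm,38.97
S016,480nm,89.54
S016,530nm,74.3
S017,460nm,61.82
S017,480nm,93.57
S017,530nm,56.51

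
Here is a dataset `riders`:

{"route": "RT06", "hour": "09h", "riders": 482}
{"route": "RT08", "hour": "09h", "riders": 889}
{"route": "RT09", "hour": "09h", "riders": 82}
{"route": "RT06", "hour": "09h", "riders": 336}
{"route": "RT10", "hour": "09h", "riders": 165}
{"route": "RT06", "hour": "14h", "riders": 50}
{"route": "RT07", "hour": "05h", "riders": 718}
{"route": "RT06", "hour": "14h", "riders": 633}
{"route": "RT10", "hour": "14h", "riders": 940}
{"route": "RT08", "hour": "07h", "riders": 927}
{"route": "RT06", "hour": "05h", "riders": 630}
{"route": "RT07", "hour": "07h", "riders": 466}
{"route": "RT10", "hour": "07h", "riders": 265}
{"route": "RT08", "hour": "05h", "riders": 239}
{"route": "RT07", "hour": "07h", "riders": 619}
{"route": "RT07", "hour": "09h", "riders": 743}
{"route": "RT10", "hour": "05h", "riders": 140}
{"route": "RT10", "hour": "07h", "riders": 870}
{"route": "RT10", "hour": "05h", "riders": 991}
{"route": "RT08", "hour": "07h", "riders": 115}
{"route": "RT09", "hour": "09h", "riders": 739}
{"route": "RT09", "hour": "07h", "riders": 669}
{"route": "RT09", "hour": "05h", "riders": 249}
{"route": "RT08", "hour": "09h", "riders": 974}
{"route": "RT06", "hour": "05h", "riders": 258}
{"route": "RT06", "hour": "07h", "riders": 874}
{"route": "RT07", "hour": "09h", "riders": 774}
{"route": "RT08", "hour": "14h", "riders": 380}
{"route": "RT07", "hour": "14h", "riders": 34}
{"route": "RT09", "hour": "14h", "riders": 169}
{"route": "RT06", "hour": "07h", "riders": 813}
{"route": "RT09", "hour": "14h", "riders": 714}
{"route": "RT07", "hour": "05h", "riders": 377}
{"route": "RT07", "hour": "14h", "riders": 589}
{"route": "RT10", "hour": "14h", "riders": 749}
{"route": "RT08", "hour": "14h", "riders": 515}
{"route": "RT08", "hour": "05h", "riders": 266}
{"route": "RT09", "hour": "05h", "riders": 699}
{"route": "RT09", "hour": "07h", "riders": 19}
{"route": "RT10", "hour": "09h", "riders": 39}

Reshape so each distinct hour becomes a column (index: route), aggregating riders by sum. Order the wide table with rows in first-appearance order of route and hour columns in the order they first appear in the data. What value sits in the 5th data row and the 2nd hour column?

623

With rows in first-appearance order of route, row 5 is route=RT07. hour columns in first-appearance order: 09h, 14h, 05h, 07h; column 2 is 14h.
Long rows with route=RT07, hour=14h: 34 + 589 = 623.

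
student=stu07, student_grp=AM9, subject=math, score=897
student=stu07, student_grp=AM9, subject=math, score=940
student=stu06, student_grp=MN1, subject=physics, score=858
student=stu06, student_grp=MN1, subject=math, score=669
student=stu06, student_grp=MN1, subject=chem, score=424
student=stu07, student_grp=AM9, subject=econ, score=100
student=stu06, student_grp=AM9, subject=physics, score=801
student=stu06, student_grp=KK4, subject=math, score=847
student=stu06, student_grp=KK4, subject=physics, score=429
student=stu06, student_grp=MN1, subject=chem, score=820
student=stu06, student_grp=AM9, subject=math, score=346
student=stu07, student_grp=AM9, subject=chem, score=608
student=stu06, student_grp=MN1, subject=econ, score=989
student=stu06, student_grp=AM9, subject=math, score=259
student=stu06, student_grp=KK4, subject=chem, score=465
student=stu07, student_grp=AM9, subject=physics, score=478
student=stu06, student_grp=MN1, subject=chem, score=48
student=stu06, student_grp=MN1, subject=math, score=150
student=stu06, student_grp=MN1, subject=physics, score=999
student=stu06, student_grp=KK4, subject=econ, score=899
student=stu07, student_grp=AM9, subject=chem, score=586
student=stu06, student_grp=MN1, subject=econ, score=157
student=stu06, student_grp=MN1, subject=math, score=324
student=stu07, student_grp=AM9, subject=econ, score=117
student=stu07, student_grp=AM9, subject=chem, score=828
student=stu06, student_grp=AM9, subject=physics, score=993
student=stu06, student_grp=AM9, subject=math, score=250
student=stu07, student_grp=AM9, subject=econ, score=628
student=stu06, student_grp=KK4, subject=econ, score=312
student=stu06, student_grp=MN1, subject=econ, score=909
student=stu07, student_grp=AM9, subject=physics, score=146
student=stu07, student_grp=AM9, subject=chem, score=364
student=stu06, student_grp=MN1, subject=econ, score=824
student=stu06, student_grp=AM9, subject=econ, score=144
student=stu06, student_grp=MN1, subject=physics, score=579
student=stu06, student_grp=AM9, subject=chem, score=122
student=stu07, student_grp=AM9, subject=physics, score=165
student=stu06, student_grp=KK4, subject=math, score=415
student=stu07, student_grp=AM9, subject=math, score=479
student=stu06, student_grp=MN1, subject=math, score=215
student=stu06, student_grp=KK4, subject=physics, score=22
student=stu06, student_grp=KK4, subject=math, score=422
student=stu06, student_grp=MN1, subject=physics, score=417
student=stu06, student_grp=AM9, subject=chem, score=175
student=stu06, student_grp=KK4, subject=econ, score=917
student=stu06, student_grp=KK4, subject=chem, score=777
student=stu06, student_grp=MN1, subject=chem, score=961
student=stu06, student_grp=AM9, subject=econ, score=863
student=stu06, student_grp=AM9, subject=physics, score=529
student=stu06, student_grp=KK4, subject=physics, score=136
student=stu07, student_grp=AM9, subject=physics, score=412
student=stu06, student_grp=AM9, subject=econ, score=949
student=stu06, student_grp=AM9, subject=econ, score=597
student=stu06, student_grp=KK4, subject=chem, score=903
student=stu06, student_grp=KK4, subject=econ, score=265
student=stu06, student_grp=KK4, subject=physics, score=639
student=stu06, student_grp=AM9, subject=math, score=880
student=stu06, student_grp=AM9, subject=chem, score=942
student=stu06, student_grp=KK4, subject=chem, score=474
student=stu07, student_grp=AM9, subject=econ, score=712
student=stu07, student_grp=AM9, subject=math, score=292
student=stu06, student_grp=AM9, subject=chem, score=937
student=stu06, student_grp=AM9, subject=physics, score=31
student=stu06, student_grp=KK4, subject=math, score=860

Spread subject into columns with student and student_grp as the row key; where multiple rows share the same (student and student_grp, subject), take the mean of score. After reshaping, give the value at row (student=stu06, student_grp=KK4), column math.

Rows with student=stu06, student_grp=KK4 and subject=math: score values are 847, 415, 422, 860.
(847 + 415 + 422 + 860) / 4 = 636.

636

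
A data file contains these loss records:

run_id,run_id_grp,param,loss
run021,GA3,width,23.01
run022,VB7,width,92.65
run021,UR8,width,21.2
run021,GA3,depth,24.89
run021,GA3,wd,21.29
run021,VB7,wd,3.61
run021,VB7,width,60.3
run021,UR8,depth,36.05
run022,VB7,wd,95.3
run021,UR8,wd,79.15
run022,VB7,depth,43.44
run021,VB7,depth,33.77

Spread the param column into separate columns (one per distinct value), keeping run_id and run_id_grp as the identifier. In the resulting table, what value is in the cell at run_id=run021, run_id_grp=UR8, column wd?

Wide layout: rows indexed by run_id and run_id_grp, columns are the 3 distinct param values (width, depth, wd).
Cell (run_id=run021, run_id_grp=UR8, param=wd) draws from the long row where run_id=run021, run_id_grp=UR8 and param=wd, which has loss=79.15.

79.15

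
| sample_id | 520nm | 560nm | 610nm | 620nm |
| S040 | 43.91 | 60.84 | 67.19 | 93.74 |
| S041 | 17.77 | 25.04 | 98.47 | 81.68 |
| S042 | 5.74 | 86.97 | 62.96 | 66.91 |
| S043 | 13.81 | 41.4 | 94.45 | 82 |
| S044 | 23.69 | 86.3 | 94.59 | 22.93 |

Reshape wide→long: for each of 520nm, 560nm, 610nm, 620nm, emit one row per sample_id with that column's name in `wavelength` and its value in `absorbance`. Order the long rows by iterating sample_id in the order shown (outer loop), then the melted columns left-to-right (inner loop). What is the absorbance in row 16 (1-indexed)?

20 rows total (5 × 4). Row 16: index ⌊(16-1)/4⌋ = 3 into sample_id → S043; (16-1) mod 4 = 3 into the melted columns → 620nm.
So row 16 is (S043, 620nm, 82); absorbance = 82.

82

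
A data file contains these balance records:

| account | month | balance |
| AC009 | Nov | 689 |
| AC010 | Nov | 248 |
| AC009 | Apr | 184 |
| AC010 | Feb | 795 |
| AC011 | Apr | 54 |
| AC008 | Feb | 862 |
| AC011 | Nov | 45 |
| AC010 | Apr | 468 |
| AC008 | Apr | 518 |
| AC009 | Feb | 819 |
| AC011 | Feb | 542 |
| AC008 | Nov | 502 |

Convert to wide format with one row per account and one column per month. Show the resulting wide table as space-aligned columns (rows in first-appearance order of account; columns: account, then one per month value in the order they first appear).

account  Nov  Apr  Feb
AC009    689  184  819
AC010    248  468  795
AC011    45   54   542
AC008    502  518  862

Columns: account plus the 3 distinct month values (Nov, Apr, Feb).
For example, row AC009 column Nov takes balance=689 from the long row (AC009, Nov).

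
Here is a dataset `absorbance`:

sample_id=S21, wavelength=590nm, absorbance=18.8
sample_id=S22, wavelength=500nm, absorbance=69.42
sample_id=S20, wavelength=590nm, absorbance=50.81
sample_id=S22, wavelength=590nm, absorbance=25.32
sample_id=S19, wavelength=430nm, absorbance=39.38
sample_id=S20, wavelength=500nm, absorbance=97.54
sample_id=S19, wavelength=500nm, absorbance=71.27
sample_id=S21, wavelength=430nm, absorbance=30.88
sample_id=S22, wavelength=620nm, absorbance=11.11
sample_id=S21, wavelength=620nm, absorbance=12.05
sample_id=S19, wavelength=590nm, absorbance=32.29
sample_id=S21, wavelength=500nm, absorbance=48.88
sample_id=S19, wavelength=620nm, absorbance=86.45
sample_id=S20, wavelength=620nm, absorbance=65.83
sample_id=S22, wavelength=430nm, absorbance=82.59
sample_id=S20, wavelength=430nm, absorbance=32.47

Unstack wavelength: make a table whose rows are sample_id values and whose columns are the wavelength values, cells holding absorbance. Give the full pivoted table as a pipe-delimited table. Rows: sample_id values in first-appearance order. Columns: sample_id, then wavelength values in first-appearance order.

Columns: sample_id plus the 4 distinct wavelength values (590nm, 500nm, 430nm, 620nm).
For example, row S21 column 590nm takes absorbance=18.8 from the long row (S21, 590nm).

| sample_id | 590nm | 500nm | 430nm | 620nm |
| S21 | 18.8 | 48.88 | 30.88 | 12.05 |
| S22 | 25.32 | 69.42 | 82.59 | 11.11 |
| S20 | 50.81 | 97.54 | 32.47 | 65.83 |
| S19 | 32.29 | 71.27 | 39.38 | 86.45 |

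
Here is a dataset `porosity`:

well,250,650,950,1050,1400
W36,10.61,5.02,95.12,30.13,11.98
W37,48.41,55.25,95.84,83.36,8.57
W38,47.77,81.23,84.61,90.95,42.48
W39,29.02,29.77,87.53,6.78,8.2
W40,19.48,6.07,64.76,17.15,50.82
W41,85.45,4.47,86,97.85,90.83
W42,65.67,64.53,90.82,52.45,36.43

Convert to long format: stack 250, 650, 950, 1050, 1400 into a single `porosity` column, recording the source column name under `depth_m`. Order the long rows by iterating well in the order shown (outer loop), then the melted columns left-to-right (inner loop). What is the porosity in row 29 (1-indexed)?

97.85

35 rows total (7 × 5). Row 29: index ⌊(29-1)/5⌋ = 5 into well → W41; (29-1) mod 5 = 3 into the melted columns → 1050.
So row 29 is (W41, 1050, 97.85); porosity = 97.85.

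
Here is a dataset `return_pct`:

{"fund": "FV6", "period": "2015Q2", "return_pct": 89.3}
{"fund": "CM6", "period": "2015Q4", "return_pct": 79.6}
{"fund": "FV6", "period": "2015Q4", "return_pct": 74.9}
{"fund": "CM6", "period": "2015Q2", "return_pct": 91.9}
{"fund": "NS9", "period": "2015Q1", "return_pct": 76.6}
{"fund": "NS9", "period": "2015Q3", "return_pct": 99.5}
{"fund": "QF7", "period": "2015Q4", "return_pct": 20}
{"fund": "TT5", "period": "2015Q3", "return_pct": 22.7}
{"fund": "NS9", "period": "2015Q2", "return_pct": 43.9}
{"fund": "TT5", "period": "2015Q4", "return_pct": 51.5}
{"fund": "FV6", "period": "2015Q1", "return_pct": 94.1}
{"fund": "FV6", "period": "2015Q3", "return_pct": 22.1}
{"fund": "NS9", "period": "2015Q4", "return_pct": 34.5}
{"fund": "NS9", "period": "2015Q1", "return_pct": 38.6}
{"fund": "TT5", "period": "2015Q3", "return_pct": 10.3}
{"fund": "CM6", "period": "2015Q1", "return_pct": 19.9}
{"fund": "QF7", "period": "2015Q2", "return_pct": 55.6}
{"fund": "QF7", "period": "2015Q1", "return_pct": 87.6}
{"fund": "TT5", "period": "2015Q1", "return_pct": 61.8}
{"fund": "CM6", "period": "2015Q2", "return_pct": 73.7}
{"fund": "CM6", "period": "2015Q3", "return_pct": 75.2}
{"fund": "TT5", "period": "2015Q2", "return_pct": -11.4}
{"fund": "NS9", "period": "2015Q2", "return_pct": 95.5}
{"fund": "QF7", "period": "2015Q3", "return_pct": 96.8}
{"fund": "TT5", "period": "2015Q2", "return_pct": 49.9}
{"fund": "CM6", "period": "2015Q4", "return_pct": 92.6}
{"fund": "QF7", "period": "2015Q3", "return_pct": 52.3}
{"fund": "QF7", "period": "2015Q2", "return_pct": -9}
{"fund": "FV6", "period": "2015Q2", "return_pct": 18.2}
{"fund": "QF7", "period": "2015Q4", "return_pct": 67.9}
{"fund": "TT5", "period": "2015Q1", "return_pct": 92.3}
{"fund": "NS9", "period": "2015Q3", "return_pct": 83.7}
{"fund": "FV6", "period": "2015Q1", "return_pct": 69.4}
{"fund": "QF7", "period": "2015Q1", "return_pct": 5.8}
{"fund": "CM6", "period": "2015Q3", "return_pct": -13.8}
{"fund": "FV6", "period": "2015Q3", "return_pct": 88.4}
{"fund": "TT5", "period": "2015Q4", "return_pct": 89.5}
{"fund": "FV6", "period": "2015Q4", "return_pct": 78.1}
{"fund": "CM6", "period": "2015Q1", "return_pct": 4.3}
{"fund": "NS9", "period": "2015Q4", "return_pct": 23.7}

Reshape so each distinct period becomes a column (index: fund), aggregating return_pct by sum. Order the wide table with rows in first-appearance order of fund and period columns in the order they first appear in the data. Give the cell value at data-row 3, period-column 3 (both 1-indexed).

With rows in first-appearance order of fund, row 3 is fund=NS9. period columns in first-appearance order: 2015Q2, 2015Q4, 2015Q1, 2015Q3; column 3 is 2015Q1.
Long rows with fund=NS9, period=2015Q1: 76.6 + 38.6 = 115.2.

115.2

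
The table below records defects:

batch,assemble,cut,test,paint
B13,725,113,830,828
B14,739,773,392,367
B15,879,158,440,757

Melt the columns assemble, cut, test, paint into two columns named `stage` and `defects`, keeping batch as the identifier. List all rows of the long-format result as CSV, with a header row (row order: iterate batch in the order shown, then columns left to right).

batch,stage,defects
B13,assemble,725
B13,cut,113
B13,test,830
B13,paint,828
B14,assemble,739
B14,cut,773
B14,test,392
B14,paint,367
B15,assemble,879
B15,cut,158
B15,test,440
B15,paint,757

Each (batch, column) pair becomes one row: 3 × 4 = 12 rows.
For example, (B13, assemble) → defects=725.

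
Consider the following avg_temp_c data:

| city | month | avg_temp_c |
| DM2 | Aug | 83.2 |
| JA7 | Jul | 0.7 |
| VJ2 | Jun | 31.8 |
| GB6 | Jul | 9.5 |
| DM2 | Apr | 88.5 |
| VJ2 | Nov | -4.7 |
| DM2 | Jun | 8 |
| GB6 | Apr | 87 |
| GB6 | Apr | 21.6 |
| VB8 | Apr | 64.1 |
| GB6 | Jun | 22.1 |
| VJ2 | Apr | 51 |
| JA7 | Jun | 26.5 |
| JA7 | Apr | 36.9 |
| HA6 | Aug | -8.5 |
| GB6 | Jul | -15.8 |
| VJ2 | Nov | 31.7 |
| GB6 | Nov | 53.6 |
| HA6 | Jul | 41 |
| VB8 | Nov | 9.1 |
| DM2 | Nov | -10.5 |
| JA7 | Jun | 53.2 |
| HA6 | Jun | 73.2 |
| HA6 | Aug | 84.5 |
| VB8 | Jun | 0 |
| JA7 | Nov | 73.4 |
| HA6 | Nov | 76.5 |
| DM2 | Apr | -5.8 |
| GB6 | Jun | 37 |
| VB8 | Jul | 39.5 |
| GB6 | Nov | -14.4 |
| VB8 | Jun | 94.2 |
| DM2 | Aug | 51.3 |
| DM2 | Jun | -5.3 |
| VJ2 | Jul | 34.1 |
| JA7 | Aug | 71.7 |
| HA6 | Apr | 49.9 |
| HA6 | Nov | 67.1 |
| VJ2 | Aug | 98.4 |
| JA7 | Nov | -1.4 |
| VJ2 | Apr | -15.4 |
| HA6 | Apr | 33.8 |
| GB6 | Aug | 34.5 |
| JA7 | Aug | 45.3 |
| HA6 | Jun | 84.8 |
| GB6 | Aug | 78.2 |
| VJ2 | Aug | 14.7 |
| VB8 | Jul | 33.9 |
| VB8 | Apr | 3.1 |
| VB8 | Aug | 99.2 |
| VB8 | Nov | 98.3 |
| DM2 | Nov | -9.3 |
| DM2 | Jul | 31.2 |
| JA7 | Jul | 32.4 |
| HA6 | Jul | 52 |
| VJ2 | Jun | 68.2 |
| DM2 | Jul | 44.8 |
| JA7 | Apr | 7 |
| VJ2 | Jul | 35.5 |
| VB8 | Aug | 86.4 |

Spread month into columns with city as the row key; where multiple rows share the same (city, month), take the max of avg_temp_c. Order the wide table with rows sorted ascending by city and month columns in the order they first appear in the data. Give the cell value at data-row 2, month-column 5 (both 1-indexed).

53.6

With rows sorted ascending by city, row 2 is city=GB6. month columns in first-appearance order: Aug, Jul, Jun, Apr, Nov; column 5 is Nov.
Long rows with city=GB6, month=Nov: max(53.6, -14.4) = 53.6.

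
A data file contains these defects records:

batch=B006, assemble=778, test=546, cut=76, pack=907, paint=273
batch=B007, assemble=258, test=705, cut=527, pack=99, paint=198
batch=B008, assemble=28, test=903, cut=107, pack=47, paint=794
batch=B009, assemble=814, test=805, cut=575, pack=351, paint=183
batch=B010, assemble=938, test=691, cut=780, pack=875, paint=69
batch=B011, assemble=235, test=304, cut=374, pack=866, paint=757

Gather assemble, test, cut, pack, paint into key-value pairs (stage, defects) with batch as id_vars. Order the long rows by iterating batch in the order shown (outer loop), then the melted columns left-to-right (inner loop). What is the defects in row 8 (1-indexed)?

527

30 rows total (6 × 5). Row 8: index ⌊(8-1)/5⌋ = 1 into batch → B007; (8-1) mod 5 = 2 into the melted columns → cut.
So row 8 is (B007, cut, 527); defects = 527.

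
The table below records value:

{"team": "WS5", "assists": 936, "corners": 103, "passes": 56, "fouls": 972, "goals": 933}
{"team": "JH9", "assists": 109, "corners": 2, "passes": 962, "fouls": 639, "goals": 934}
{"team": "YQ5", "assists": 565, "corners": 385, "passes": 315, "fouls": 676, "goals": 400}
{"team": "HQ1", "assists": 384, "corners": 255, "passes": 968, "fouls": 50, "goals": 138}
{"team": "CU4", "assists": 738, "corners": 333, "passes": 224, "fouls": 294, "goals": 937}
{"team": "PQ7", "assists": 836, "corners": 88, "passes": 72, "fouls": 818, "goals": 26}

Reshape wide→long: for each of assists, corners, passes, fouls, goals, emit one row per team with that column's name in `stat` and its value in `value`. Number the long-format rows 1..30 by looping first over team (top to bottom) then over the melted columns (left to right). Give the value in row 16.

30 rows total (6 × 5). Row 16: index ⌊(16-1)/5⌋ = 3 into team → HQ1; (16-1) mod 5 = 0 into the melted columns → assists.
So row 16 is (HQ1, assists, 384); value = 384.

384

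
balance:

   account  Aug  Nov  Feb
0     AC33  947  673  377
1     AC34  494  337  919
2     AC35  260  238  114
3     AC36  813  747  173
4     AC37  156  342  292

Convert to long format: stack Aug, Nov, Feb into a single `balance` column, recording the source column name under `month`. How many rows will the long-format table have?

15

5 account values × 3 melted columns = 15 rows.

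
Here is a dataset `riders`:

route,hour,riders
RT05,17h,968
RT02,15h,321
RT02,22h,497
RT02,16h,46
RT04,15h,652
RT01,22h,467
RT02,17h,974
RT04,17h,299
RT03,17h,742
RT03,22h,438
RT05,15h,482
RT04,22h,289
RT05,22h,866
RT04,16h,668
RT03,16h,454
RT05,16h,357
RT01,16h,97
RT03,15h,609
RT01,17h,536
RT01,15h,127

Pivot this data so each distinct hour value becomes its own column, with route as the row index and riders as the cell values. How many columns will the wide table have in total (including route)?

1 column for route plus 4 distinct hour values → 5 columns.

5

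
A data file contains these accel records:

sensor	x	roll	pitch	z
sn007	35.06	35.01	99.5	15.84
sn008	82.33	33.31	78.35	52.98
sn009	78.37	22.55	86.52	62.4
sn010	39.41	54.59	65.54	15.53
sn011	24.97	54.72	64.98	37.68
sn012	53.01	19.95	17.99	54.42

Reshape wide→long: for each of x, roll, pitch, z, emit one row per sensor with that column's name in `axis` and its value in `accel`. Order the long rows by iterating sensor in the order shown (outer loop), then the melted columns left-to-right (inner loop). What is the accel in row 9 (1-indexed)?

78.37

24 rows total (6 × 4). Row 9: index ⌊(9-1)/4⌋ = 2 into sensor → sn009; (9-1) mod 4 = 0 into the melted columns → x.
So row 9 is (sn009, x, 78.37); accel = 78.37.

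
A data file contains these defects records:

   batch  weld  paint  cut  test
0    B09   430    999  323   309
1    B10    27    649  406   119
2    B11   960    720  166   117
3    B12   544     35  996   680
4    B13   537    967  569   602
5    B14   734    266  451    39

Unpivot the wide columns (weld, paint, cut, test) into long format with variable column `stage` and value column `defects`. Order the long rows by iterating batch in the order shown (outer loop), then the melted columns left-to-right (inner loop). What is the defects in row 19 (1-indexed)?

569

24 rows total (6 × 4). Row 19: index ⌊(19-1)/4⌋ = 4 into batch → B13; (19-1) mod 4 = 2 into the melted columns → cut.
So row 19 is (B13, cut, 569); defects = 569.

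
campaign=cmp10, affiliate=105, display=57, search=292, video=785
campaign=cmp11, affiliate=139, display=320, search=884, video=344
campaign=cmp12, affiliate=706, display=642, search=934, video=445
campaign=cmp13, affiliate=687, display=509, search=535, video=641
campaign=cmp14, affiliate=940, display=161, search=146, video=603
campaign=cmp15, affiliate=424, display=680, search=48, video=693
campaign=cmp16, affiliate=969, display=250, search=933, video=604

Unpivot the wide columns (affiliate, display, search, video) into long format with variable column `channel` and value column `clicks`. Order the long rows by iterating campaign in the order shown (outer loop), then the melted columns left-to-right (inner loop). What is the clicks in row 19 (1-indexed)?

28 rows total (7 × 4). Row 19: index ⌊(19-1)/4⌋ = 4 into campaign → cmp14; (19-1) mod 4 = 2 into the melted columns → search.
So row 19 is (cmp14, search, 146); clicks = 146.

146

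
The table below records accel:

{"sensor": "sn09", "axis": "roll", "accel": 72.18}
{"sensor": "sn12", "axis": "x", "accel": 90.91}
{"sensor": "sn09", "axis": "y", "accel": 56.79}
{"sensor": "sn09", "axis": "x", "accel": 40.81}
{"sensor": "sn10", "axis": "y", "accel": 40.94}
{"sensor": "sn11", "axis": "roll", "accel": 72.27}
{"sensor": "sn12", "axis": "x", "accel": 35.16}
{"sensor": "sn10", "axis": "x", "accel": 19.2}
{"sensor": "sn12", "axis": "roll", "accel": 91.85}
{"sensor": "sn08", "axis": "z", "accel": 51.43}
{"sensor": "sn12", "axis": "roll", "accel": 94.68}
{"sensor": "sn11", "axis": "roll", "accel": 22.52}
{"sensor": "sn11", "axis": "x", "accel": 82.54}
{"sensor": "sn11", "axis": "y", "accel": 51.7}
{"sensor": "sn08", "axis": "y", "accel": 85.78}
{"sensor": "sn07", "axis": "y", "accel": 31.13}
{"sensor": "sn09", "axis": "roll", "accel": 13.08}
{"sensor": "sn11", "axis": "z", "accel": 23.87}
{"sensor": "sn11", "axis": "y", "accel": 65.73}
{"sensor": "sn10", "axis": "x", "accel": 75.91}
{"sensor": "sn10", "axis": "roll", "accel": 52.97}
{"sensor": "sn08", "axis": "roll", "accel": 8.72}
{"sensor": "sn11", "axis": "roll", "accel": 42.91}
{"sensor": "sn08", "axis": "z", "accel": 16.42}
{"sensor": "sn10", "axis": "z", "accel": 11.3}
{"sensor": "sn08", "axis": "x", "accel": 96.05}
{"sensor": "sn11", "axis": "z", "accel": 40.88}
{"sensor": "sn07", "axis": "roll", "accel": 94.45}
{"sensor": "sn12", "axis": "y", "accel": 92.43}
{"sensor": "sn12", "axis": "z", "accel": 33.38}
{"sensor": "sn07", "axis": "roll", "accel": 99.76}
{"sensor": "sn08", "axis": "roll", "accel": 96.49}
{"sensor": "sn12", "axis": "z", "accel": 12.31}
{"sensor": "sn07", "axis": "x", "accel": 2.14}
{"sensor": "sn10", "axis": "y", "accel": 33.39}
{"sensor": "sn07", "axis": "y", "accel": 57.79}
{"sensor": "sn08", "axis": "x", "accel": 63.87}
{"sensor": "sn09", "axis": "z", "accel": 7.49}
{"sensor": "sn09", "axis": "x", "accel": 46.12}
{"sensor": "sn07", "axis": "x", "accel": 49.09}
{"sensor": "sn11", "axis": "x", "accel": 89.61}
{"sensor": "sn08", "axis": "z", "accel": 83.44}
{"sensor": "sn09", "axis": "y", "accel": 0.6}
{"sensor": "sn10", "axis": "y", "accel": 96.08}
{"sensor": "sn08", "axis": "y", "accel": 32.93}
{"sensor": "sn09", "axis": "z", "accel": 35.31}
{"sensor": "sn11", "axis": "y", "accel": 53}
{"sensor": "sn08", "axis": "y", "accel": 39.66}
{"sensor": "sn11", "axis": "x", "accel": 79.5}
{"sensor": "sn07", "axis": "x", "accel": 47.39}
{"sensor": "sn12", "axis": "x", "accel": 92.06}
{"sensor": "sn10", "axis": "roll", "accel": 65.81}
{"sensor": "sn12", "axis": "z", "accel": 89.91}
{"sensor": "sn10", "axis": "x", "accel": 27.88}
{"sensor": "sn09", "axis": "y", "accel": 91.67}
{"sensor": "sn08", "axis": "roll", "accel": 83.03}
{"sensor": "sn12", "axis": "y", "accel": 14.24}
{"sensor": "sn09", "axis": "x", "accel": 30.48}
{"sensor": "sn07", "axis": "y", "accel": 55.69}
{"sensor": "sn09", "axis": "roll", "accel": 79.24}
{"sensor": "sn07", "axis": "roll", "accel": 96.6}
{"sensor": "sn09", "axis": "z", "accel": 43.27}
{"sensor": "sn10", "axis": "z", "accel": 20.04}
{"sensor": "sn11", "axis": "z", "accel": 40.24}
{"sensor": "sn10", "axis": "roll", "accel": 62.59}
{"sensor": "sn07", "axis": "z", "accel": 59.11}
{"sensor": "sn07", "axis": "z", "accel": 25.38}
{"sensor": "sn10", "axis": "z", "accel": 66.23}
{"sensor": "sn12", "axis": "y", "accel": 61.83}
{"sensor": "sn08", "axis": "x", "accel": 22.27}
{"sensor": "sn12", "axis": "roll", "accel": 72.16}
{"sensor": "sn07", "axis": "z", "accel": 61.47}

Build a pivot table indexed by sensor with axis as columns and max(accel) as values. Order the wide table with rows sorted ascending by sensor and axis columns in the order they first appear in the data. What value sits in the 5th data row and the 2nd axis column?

89.61

With rows sorted ascending by sensor, row 5 is sensor=sn11. axis columns in first-appearance order: roll, x, y, z; column 2 is x.
Long rows with sensor=sn11, axis=x: max(82.54, 89.61, 79.5) = 89.61.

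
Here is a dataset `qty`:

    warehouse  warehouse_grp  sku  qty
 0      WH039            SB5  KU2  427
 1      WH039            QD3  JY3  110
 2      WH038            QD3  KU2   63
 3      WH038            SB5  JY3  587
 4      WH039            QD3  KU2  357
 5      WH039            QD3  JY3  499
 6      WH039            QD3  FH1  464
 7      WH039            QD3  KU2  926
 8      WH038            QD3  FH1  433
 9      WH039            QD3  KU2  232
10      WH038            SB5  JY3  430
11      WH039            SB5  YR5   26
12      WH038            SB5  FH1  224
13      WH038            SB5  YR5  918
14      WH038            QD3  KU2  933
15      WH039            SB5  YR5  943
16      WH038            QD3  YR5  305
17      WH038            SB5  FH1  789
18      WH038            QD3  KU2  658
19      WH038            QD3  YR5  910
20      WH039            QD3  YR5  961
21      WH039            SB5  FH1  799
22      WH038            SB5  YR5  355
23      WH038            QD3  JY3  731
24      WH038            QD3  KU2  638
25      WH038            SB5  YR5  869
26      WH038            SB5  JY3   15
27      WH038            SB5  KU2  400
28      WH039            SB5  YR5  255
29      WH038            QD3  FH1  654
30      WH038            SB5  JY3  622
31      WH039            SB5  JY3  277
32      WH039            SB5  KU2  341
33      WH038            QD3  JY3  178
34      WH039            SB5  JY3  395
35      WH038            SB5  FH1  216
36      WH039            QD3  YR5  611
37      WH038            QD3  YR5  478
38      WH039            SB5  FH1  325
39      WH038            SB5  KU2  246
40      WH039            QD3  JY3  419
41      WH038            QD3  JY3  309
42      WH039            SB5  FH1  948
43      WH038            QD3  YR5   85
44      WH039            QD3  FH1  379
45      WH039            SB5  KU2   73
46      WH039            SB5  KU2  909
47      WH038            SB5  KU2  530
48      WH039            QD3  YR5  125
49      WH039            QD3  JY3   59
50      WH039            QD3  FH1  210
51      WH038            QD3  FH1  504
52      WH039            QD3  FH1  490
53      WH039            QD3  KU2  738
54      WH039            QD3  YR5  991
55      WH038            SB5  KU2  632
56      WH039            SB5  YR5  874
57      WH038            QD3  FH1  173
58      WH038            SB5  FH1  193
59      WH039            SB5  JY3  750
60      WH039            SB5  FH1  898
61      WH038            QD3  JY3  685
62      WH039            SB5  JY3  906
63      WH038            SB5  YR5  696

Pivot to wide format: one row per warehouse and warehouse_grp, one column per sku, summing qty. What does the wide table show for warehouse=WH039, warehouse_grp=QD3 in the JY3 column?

Rows with warehouse=WH039, warehouse_grp=QD3 and sku=JY3: qty values are 110, 499, 419, 59.
110 + 499 + 419 + 59 = 1087.

1087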